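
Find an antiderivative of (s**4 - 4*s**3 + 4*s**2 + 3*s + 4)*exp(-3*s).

(-27*s**4 + 72*s**3 - 36*s**2 - 105*s - 143)*exp(-3*s)/81 + C

Use integration by parts with u = s**4 - 4*s**3 + 4*s**2 + 3*s + 4, dv = exp(-3*s) ds, so v = -exp(-3*s)/3.
Apply parts 4 times (tabular method): alternate signs, differentiate u down to 0, integrate dv up.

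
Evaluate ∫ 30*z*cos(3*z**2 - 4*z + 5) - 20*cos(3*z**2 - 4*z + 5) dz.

Let u = 3*z**2 - 4*z + 5, so du = (6*z - 4) dz.
Rewriting, the integral becomes 5·∫ cos(u) du = 5·sin(u).
Substituting back, u = 3*z**2 - 4*z + 5.

5*sin(3*z**2 - 4*z + 5) + C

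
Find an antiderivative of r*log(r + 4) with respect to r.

r**2*log(r + 4)/2 - r**2/4 + 2*r - 8*log(r + 4) + C

Use integration by parts with u = log(r + 4), dv = r dr.
Then du = 1/(r + 4) dr and v = r**2/2.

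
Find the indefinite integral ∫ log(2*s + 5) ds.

Use integration by parts with u = log(2*s + 5), dv = ds.
Then du = 2/(2*s + 5) ds and v = s.

s*log(2*s + 5) - s + 5*log(2*s + 5)/2 + C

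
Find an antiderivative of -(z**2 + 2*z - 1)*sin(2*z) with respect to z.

z**2*cos(2*z)/2 - z*sin(2*z)/2 + z*cos(2*z) - sin(2*z)/2 - 3*cos(2*z)/4 + C

Use integration by parts with u = z**2 + 2*z - 1, dv = -sin(2*z) dz, so v = cos(2*z)/2.
Apply parts 2 times (tabular method): alternate signs, differentiate u down to 0, integrate dv up.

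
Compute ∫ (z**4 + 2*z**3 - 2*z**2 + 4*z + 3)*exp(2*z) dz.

(z**4 - 2*z**2 + 6*z)*exp(2*z)/2 + C

Use integration by parts with u = z**4 + 2*z**3 - 2*z**2 + 4*z + 3, dv = exp(2*z) dz, so v = exp(2*z)/2.
Apply parts 4 times (tabular method): alternate signs, differentiate u down to 0, integrate dv up.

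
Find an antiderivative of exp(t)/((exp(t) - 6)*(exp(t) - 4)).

log(exp(t) - 6)/2 - log(exp(t) - 4)/2 + C

Let u = e^t, du = e^t dt.
The integral becomes ∫ du/((u-6)(u-4)); decompose into partial fractions.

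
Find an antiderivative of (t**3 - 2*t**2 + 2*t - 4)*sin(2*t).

-t**3*cos(2*t)/2 + 3*t**2*sin(2*t)/4 + t**2*cos(2*t) - t*sin(2*t) - t*cos(2*t)/4 + sin(2*t)/8 + 3*cos(2*t)/2 + C

Use integration by parts with u = t**3 - 2*t**2 + 2*t - 4, dv = sin(2*t) dt, so v = -cos(2*t)/2.
Apply parts 3 times (tabular method): alternate signs, differentiate u down to 0, integrate dv up.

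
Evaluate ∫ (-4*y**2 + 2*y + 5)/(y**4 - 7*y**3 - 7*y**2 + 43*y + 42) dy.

-59*log(y - 7)/96 + 5*log(y - 3)/16 - log(y + 1)/32 + log(y + 2)/3 + C

Factor the denominator: (y - 7)*(y - 3)*(y + 1)*(y + 2).
Partial-fraction decomposition: 1/(3*(y + 2)) - 1/(32*(y + 1)) + 5/(16*(y - 3)) - 59/(96*(y - 7)).
Integrate each term: A/(y−a) contributes A·log|y−a|.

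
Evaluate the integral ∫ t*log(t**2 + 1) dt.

Let u = t**2 + 1, so du = (2*t) dt.
The integral becomes (1/2)·∫ log(u) du; integrate by parts with u′=log(u), dv′=du.

t**2*log(t**2 + 1)/2 - t**2/2 + log(t**2 + 1)/2 + C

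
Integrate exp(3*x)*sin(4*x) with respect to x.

3*exp(3*x)*sin(4*x)/25 - 4*exp(3*x)*cos(4*x)/25 + C

Let I denote the integral. Integrate by parts with u = sin(4*x), dv = exp(3*x) dx, so v = exp(3*x)/3: I = exp(3*x)*sin(4*x)/3 − (4/3)·∫ exp(3*x)*cos(4*x) dx.
Apply parts again with u = cos(4*x), dv = exp(3*x) dx: ∫ exp(3*x)*cos(4*x) dx = exp(3*x)*cos(4*x)/3 + (4/3)·I. Substituting back brings back I: I = exp(3*x)*sin(4*x)/3 - 4*exp(3*x)*cos(4*x)/9 − (16/9)·I.
Solving for I: (1 + 16/9)·I equals the remaining terms, so I = (9/25)·(exp(3*x)*sin(4*x)/3 - 4*exp(3*x)*cos(4*x)/9).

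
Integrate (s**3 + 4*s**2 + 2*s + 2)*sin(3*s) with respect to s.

Use integration by parts with u = s**3 + 4*s**2 + 2*s + 2, dv = sin(3*s) ds, so v = -cos(3*s)/3.
Apply parts 3 times (tabular method): alternate signs, differentiate u down to 0, integrate dv up.

-s**3*cos(3*s)/3 + s**2*sin(3*s)/3 - 4*s**2*cos(3*s)/3 + 8*s*sin(3*s)/9 - 4*s*cos(3*s)/9 + 4*sin(3*s)/27 - 10*cos(3*s)/27 + C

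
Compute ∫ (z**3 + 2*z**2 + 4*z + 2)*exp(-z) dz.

Use integration by parts with u = z**3 + 2*z**2 + 4*z + 2, dv = exp(-z) dz, so v = -exp(-z).
Apply parts 3 times (tabular method): alternate signs, differentiate u down to 0, integrate dv up.

(-z**3 - 5*z**2 - 14*z - 16)*exp(-z) + C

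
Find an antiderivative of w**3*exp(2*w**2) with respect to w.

Let u = w², du = 2w dw; rewrite as (1/2)∫ u^1·exp(2u) du.
Now integrate by parts 1 time.

(2*w**2 - 1)*exp(2*w**2)/8 + C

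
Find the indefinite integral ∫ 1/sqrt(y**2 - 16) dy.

Substitute y = 4·sec(θ), so dy = 4·sec(θ)*tan(θ) dθ and the radical becomes sqrt(y**2 - 16) = 4·tan(θ) by the Pythagorean identity.
Integrate the resulting trig expression in θ, then back-substitute sec(θ) = y/4, tan(θ) = sqrt(y**2 - 16)/4 (absorbing any constant into C).

log(y + sqrt(y**2 - 16)) + C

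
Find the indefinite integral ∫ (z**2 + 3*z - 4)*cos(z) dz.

z**2*sin(z) + 3*z*sin(z) + 2*z*cos(z) - 6*sin(z) + 3*cos(z) + C

Use integration by parts with u = z**2 + 3*z - 4, dv = cos(z) dz, so v = sin(z).
Apply parts 2 times (tabular method): alternate signs, differentiate u down to 0, integrate dv up.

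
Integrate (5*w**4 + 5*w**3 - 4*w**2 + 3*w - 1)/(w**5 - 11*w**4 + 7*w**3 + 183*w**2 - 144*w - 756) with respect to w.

1693*log(w - 7)/45 - 7433*log(w - 6)/216 + 64*log(w - 3)/45 - 17*log(w + 2)/360 + 56*log(w + 3)/135 + C

Factor the denominator: (w - 7)*(w - 6)*(w - 3)*(w + 2)*(w + 3).
Partial-fraction decomposition: 56/(135*(w + 3)) - 17/(360*(w + 2)) + 64/(45*(w - 3)) - 7433/(216*(w - 6)) + 1693/(45*(w - 7)).
Integrate each term: A/(w−a) contributes A·log|w−a|.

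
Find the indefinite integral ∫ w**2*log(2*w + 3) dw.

Use integration by parts with u = log(2*w + 3), dv = w**2 dw.
Then du = 2/(2*w + 3) dw and v = w**3/3.

w**3*log(2*w + 3)/3 - w**3/9 + w**2/4 - 3*w/4 + 9*log(2*w + 3)/8 + C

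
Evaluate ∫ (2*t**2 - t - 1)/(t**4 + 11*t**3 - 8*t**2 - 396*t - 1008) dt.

log(t - 6)/24 - 7*log(t + 4)/12 + 77*log(t + 6)/24 - 8*log(t + 7)/3 + C

Factor the denominator: (t - 6)*(t + 4)*(t + 6)*(t + 7).
Partial-fraction decomposition: -8/(3*(t + 7)) + 77/(24*(t + 6)) - 7/(12*(t + 4)) + 1/(24*(t - 6)).
Integrate each term: A/(t−a) contributes A·log|t−a|.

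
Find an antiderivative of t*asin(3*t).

Use integration by parts with u = arcsin(3*t), dv = t dt.
Then du = 3/sqrt(-9*t**2 + 1) dt.

t**2*asin(3*t)/2 + t*sqrt(-9*t**2 + 1)/12 - asin(3*t)/36 + C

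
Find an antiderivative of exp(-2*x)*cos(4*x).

exp(-2*x)*sin(4*x)/5 - exp(-2*x)*cos(4*x)/10 + C

Let I denote the integral. Integrate by parts with u = cos(4*x), dv = exp(-2*x) dx, so v = -exp(-2*x)/2: I = -exp(-2*x)*cos(4*x)/2 − 2·∫ exp(-2*x)*sin(4*x) dx.
Apply parts again with u = sin(4*x), dv = exp(-2*x) dx: ∫ exp(-2*x)*sin(4*x) dx = -exp(-2*x)*sin(4*x)/2 + 2·I. Substituting back brings back I: I = exp(-2*x)*sin(4*x) - exp(-2*x)*cos(4*x)/2 − 4·I.
Solving for I: (1 + 4)·I equals the remaining terms, so I = (1/5)·(exp(-2*x)*sin(4*x) - exp(-2*x)*cos(4*x)/2).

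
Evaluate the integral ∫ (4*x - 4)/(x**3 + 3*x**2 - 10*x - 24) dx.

Factor the denominator: (x - 3)*(x + 2)*(x + 4).
Partial-fraction decomposition: -10/(7*(x + 4)) + 6/(5*(x + 2)) + 8/(35*(x - 3)).
Integrate each term: A/(x−a) contributes A·log|x−a|.

8*log(x - 3)/35 + 6*log(x + 2)/5 - 10*log(x + 4)/7 + C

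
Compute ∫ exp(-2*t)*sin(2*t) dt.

Let I denote the integral. Integrate by parts with u = sin(2*t), dv = exp(-2*t) dt, so v = -exp(-2*t)/2: I = -exp(-2*t)*sin(2*t)/2 + ∫ exp(-2*t)*cos(2*t) dt.
Apply parts again with u = cos(2*t), dv = exp(-2*t) dt: ∫ exp(-2*t)*cos(2*t) dt = -exp(-2*t)*cos(2*t)/2 − I. Substituting back brings back I: I = -exp(-2*t)*sin(2*t)/2 - exp(-2*t)*cos(2*t)/2 − I.
Solving for I: (1 + 1)·I equals the remaining terms, so I = (1/2)·(-exp(-2*t)*sin(2*t)/2 - exp(-2*t)*cos(2*t)/2).

-exp(-2*t)*sin(2*t)/4 - exp(-2*t)*cos(2*t)/4 + C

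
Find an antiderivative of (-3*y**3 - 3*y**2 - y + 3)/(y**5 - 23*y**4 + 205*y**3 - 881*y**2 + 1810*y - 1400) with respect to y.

-59*log(y - 7)/3 - 181*log(y - 5)/9 + 241*log(y - 4)/6 - 7*log(y - 2)/18 - 226/(3*y - 15) + C

Factor the denominator: (y - 7)*(y - 5)**2*(y - 4)*(y - 2).
Partial-fraction decomposition: -7/(18*(y - 2)) + 241/(6*(y - 4)) - 181/(9*(y - 5)) + 226/(3*(y - 5)**2) - 59/(3*(y - 7)).
Integrate each term; A/(y−a) gives A·log|y−a|; A/(y−a)² gives −A/(y−a).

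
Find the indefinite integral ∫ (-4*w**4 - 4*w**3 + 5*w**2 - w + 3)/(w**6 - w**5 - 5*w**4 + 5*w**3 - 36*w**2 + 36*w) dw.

Factor the denominator: w*(w - 3)*(w - 1)*(w + 3)*(w**2 + 4).
Partial-fraction decomposition: 3*(47*w - 88)/(260*(w**2 + 4)) + 55/(312*(w + 3)) + 1/(40*(w - 1)) - 43/(52*(w - 3)) + 1/(12*w).
Integrate each term; A/(w−a) gives A·log|w−a|; the (Bw+D)/(w²+p²) term gives a log and an atan.

log(w)/12 - 43*log(w - 3)/52 + log(w - 1)/40 + 55*log(w + 3)/312 + 141*log(w**2 + 4)/520 - 33*atan(w/2)/65 + C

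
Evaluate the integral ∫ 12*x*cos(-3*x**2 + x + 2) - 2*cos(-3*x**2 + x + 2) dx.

-2*sin(-3*x**2 + x + 2) + C

Let u = 3*x**2 - x - 2, so du = (6*x - 1) dx.
Rewriting, the integral becomes 2·∫ cos(u) du = 2·sin(u).
Substituting back, u = 3*x**2 - x - 2.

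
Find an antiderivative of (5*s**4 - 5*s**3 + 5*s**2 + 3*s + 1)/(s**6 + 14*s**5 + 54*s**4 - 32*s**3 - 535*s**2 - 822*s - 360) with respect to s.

325*log(s - 3)/8064 + 367*log(s + 1)/1800 - 1669*log(s + 4)/126 + 3861*log(s + 5)/128 - 7723*log(s + 6)/450 + 13/(240*s + 240) + C

Factor the denominator: (s - 3)*(s + 1)**2*(s + 4)*(s + 5)*(s + 6).
Partial-fraction decomposition: -7723/(450*(s + 6)) + 3861/(128*(s + 5)) - 1669/(126*(s + 4)) + 367/(1800*(s + 1)) - 13/(240*(s + 1)**2) + 325/(8064*(s - 3)).
Integrate each term; A/(s−a) gives A·log|s−a|; A/(s−a)² gives −A/(s−a).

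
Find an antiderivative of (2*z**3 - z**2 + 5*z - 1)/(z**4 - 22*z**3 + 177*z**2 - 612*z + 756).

671*log(z - 7)/4 - 1477*log(z - 6)/9 - 59*log(z - 3)/36 + 425/(3*z - 18) + C

Factor the denominator: (z - 7)*(z - 6)**2*(z - 3).
Partial-fraction decomposition: -59/(36*(z - 3)) - 1477/(9*(z - 6)) - 425/(3*(z - 6)**2) + 671/(4*(z - 7)).
Integrate each term; A/(z−a) gives A·log|z−a|; A/(z−a)² gives −A/(z−a).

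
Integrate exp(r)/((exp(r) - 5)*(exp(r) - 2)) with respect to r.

log(exp(r) - 5)/3 - log(exp(r) - 2)/3 + C

Let u = e^r, du = e^r dr.
The integral becomes ∫ du/((u-5)(u-2)); decompose into partial fractions.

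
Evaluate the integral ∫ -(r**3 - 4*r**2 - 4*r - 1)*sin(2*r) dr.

r**3*cos(2*r)/2 - 3*r**2*sin(2*r)/4 - 2*r**2*cos(2*r) + 2*r*sin(2*r) - 11*r*cos(2*r)/4 + 11*sin(2*r)/8 + cos(2*r)/2 + C

Use integration by parts with u = r**3 - 4*r**2 - 4*r - 1, dv = -sin(2*r) dr, so v = cos(2*r)/2.
Apply parts 3 times (tabular method): alternate signs, differentiate u down to 0, integrate dv up.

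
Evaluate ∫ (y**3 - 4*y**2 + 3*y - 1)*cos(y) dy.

Use integration by parts with u = y**3 - 4*y**2 + 3*y - 1, dv = cos(y) dy, so v = sin(y).
Apply parts 3 times (tabular method): alternate signs, differentiate u down to 0, integrate dv up.

y**3*sin(y) - 4*y**2*sin(y) + 3*y**2*cos(y) - 3*y*sin(y) - 8*y*cos(y) + 7*sin(y) - 3*cos(y) + C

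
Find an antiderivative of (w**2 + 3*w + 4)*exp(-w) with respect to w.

(-w**2 - 5*w - 9)*exp(-w) + C

Use integration by parts with u = w**2 + 3*w + 4, dv = exp(-w) dw, so v = -exp(-w).
Apply parts 2 times (tabular method): alternate signs, differentiate u down to 0, integrate dv up.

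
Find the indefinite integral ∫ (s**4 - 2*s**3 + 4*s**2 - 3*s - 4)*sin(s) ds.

Use integration by parts with u = s**4 - 2*s**3 + 4*s**2 - 3*s - 4, dv = sin(s) ds, so v = -cos(s).
Apply parts 4 times (tabular method): alternate signs, differentiate u down to 0, integrate dv up.

-s**4*cos(s) + 4*s**3*sin(s) + 2*s**3*cos(s) - 6*s**2*sin(s) + 8*s**2*cos(s) - 16*s*sin(s) - 9*s*cos(s) + 9*sin(s) - 12*cos(s) + C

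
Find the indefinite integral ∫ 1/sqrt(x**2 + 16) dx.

Substitute x = 4·tan(θ), so dx = 4·sec(θ)^2 dθ and the radical becomes sqrt(x**2 + 16) = 4·sec(θ) by the Pythagorean identity.
Integrate the resulting trig expression in θ, then back-substitute tan(θ) = x/4, sec(θ) = sqrt(x**2 + 16)/4 (absorbing any constant into C).

log(x + sqrt(x**2 + 16)) + C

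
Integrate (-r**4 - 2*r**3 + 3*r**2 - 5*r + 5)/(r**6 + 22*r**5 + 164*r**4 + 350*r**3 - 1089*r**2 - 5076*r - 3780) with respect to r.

Factor the denominator: (r - 3)*(r + 1)*(r + 5)*(r + 6)**2*(r + 7).
Partial-fraction decomposition: 191/(15*(r + 7)) - 17221/(2025*(r + 6)) + 721/(45*(r + 6)**2) - 135/(32*(r + 5)) - 7/(1200*(r + 1)) - 59/(12960*(r - 3)).
Integrate each term; A/(r−a) gives A·log|r−a|; A/(r−a)² gives −A/(r−a).

-59*log(r - 3)/12960 - 7*log(r + 1)/1200 - 135*log(r + 5)/32 - 17221*log(r + 6)/2025 + 191*log(r + 7)/15 - 721/(45*r + 270) + C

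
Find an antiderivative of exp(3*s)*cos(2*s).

Let I denote the integral. Integrate by parts with u = cos(2*s), dv = exp(3*s) ds, so v = exp(3*s)/3: I = exp(3*s)*cos(2*s)/3 + (2/3)·∫ exp(3*s)*sin(2*s) ds.
Apply parts again with u = sin(2*s), dv = exp(3*s) ds: ∫ exp(3*s)*sin(2*s) ds = exp(3*s)*sin(2*s)/3 − (2/3)·I. Substituting back brings back I: I = 2*exp(3*s)*sin(2*s)/9 + exp(3*s)*cos(2*s)/3 − (4/9)·I.
Solving for I: (1 + 4/9)·I equals the remaining terms, so I = (9/13)·(2*exp(3*s)*sin(2*s)/9 + exp(3*s)*cos(2*s)/3).

2*exp(3*s)*sin(2*s)/13 + 3*exp(3*s)*cos(2*s)/13 + C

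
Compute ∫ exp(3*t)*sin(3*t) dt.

Let I denote the integral. Integrate by parts with u = sin(3*t), dv = exp(3*t) dt, so v = exp(3*t)/3: I = exp(3*t)*sin(3*t)/3 − ∫ exp(3*t)*cos(3*t) dt.
Apply parts again with u = cos(3*t), dv = exp(3*t) dt: ∫ exp(3*t)*cos(3*t) dt = exp(3*t)*cos(3*t)/3 + I. Substituting back brings back I: I = exp(3*t)*sin(3*t)/3 - exp(3*t)*cos(3*t)/3 − I.
Solving for I: (1 + 1)·I equals the remaining terms, so I = (1/2)·(exp(3*t)*sin(3*t)/3 - exp(3*t)*cos(3*t)/3).

exp(3*t)*sin(3*t)/6 - exp(3*t)*cos(3*t)/6 + C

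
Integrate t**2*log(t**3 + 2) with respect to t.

Let u = t**3 + 2, so du = (3*t**2) dt.
The integral becomes (1/3)·∫ log(u) du; integrate by parts with u′=log(u), dv′=du.

t**3*log(t**3 + 2)/3 - t**3/3 + 2*log(t**3 + 2)/3 + C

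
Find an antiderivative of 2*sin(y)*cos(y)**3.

-cos(y)**4/2 + C

Let u = cos(y), so du = (-sin(y)) dy.
Rewriting, the integral becomes -2·∫ u^3 du = -2·u^4/4.
Substituting back, u = cos(y).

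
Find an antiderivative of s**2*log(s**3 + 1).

s**3*log(s**3 + 1)/3 - s**3/3 + log(s**3 + 1)/3 + C

Let u = s**3 + 1, so du = (3*s**2) ds.
The integral becomes (1/3)·∫ log(u) du; integrate by parts with u′=log(u), dv′=du.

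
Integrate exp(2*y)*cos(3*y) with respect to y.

3*exp(2*y)*sin(3*y)/13 + 2*exp(2*y)*cos(3*y)/13 + C

Let I denote the integral. Integrate by parts with u = cos(3*y), dv = exp(2*y) dy, so v = exp(2*y)/2: I = exp(2*y)*cos(3*y)/2 + (3/2)·∫ exp(2*y)*sin(3*y) dy.
Apply parts again with u = sin(3*y), dv = exp(2*y) dy: ∫ exp(2*y)*sin(3*y) dy = exp(2*y)*sin(3*y)/2 − (3/2)·I. Substituting back brings back I: I = 3*exp(2*y)*sin(3*y)/4 + exp(2*y)*cos(3*y)/2 − (9/4)·I.
Solving for I: (1 + 9/4)·I equals the remaining terms, so I = (4/13)·(3*exp(2*y)*sin(3*y)/4 + exp(2*y)*cos(3*y)/2).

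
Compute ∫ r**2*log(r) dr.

Use integration by parts with u = log(r), dv = r**2 dr.
Then du = 1/r dr and v = r**3/3.

r**3*log(r)/3 - r**3/9 + C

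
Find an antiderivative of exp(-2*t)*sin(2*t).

Let I denote the integral. Integrate by parts with u = sin(2*t), dv = exp(-2*t) dt, so v = -exp(-2*t)/2: I = -exp(-2*t)*sin(2*t)/2 + ∫ exp(-2*t)*cos(2*t) dt.
Apply parts again with u = cos(2*t), dv = exp(-2*t) dt: ∫ exp(-2*t)*cos(2*t) dt = -exp(-2*t)*cos(2*t)/2 − I. Substituting back brings back I: I = -exp(-2*t)*sin(2*t)/2 - exp(-2*t)*cos(2*t)/2 − I.
Solving for I: (1 + 1)·I equals the remaining terms, so I = (1/2)·(-exp(-2*t)*sin(2*t)/2 - exp(-2*t)*cos(2*t)/2).

-exp(-2*t)*sin(2*t)/4 - exp(-2*t)*cos(2*t)/4 + C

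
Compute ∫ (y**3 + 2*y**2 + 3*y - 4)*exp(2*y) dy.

Use integration by parts with u = y**3 + 2*y**2 + 3*y - 4, dv = exp(2*y) dy, so v = exp(2*y)/2.
Apply parts 3 times (tabular method): alternate signs, differentiate u down to 0, integrate dv up.

(4*y**3 + 2*y**2 + 10*y - 21)*exp(2*y)/8 + C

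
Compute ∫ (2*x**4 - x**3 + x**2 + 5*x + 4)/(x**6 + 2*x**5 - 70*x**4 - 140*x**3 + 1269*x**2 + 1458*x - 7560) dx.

4547*log(x - 7)/27456 - 90205*log(x - 3)/1016064 - 288*log(x + 4)/539 + 1379*log(x + 5)/768 - 1409*log(x + 6)/1053 + 163/(2016*x - 6048) + C

Factor the denominator: (x - 7)*(x - 3)**2*(x + 4)*(x + 5)*(x + 6).
Partial-fraction decomposition: -1409/(1053*(x + 6)) + 1379/(768*(x + 5)) - 288/(539*(x + 4)) - 90205/(1016064*(x - 3)) - 163/(2016*(x - 3)**2) + 4547/(27456*(x - 7)).
Integrate each term; A/(x−a) gives A·log|x−a|; A/(x−a)² gives −A/(x−a).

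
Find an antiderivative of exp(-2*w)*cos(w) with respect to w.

exp(-2*w)*sin(w)/5 - 2*exp(-2*w)*cos(w)/5 + C

Let I denote the integral. Integrate by parts with u = cos(w), dv = exp(-2*w) dw, so v = -exp(-2*w)/2: I = -exp(-2*w)*cos(w)/2 − (1/2)·∫ exp(-2*w)*sin(w) dw.
Apply parts again with u = sin(w), dv = exp(-2*w) dw: ∫ exp(-2*w)*sin(w) dw = -exp(-2*w)*sin(w)/2 + (1/2)·I. Substituting back brings back I: I = exp(-2*w)*sin(w)/4 - exp(-2*w)*cos(w)/2 − (1/4)·I.
Solving for I: (1 + 1/4)·I equals the remaining terms, so I = (4/5)·(exp(-2*w)*sin(w)/4 - exp(-2*w)*cos(w)/2).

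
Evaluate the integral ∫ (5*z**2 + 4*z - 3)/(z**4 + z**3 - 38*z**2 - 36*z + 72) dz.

Factor the denominator: (z - 6)*(z - 1)*(z + 2)*(z + 6).
Partial-fraction decomposition: -51/(112*(z + 6)) + 3/(32*(z + 2)) - 2/(35*(z - 1)) + 67/(160*(z - 6)).
Integrate each term: A/(z−a) contributes A·log|z−a|.

67*log(z - 6)/160 - 2*log(z - 1)/35 + 3*log(z + 2)/32 - 51*log(z + 6)/112 + C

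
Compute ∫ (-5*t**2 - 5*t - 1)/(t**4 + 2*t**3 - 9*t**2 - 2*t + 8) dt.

-31*log(t - 2)/18 + 11*log(t - 1)/10 - log(t + 1)/18 + 61*log(t + 4)/90 + C

Factor the denominator: (t - 2)*(t - 1)*(t + 1)*(t + 4).
Partial-fraction decomposition: 61/(90*(t + 4)) - 1/(18*(t + 1)) + 11/(10*(t - 1)) - 31/(18*(t - 2)).
Integrate each term: A/(t−a) contributes A·log|t−a|.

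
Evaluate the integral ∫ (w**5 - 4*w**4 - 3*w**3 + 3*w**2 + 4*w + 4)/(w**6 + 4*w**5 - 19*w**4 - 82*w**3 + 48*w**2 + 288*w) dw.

Factor the denominator: w*(w - 4)*(w - 2)*(w + 3)**2*(w + 4).
Partial-fraction decomposition: 455/(48*(w + 4)) - 93788/(11025*(w + 3)) + 467/(105*(w + 3)**2) + 4/(75*(w - 2)) - 31/(784*(w - 4)) + 1/(72*w).
Integrate each term; A/(w−a) gives A·log|w−a|; A/(w−a)² gives −A/(w−a).

log(w)/72 - 31*log(w - 4)/784 + 4*log(w - 2)/75 - 93788*log(w + 3)/11025 + 455*log(w + 4)/48 - 467/(105*w + 315) + C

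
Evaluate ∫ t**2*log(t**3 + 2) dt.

Let u = t**3 + 2, so du = (3*t**2) dt.
The integral becomes (1/3)·∫ log(u) du; integrate by parts with u′=log(u), dv′=du.

t**3*log(t**3 + 2)/3 - t**3/3 + 2*log(t**3 + 2)/3 + C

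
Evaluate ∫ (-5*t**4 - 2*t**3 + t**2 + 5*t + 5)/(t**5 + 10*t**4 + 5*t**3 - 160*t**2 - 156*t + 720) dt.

Factor the denominator: (t - 3)*(t - 2)*(t + 4)*(t + 5)*(t + 6).
Partial-fraction decomposition: -6037/(144*(t + 6)) + 205/(4*(t + 5)) - 1151/(84*(t + 4)) + 11/(48*(t - 2)) - 215/(252*(t - 3)).
Integrate each term: A/(t−a) contributes A·log|t−a|.

-215*log(t - 3)/252 + 11*log(t - 2)/48 - 1151*log(t + 4)/84 + 205*log(t + 5)/4 - 6037*log(t + 6)/144 + C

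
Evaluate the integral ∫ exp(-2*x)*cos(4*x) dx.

exp(-2*x)*sin(4*x)/5 - exp(-2*x)*cos(4*x)/10 + C

Let I denote the integral. Integrate by parts with u = cos(4*x), dv = exp(-2*x) dx, so v = -exp(-2*x)/2: I = -exp(-2*x)*cos(4*x)/2 − 2·∫ exp(-2*x)*sin(4*x) dx.
Apply parts again with u = sin(4*x), dv = exp(-2*x) dx: ∫ exp(-2*x)*sin(4*x) dx = -exp(-2*x)*sin(4*x)/2 + 2·I. Substituting back brings back I: I = exp(-2*x)*sin(4*x) - exp(-2*x)*cos(4*x)/2 − 4·I.
Solving for I: (1 + 4)·I equals the remaining terms, so I = (1/5)·(exp(-2*x)*sin(4*x) - exp(-2*x)*cos(4*x)/2).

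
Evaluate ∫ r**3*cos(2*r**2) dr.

r**2*sin(2*r**2)/4 + cos(2*r**2)/8 + C

Let u = r², du = 2r dr; rewrite as (1/2)∫ u^1·cos(2u) du.
Now integrate by parts 1 time.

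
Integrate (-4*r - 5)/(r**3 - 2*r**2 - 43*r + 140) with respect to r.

-25*log(r - 5)/12 + 21*log(r - 4)/11 + 23*log(r + 7)/132 + C

Factor the denominator: (r - 5)*(r - 4)*(r + 7).
Partial-fraction decomposition: 23/(132*(r + 7)) + 21/(11*(r - 4)) - 25/(12*(r - 5)).
Integrate each term: A/(r−a) contributes A·log|r−a|.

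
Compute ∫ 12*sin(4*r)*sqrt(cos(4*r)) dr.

Let u = cos(4*r), so du = (-4*sin(4*r)) dr.
Rewriting, the integral becomes -3·∫ √u du = -3·(2/3)u^(3/2).
Substituting back, u = cos(4*r).

-2*cos(4*r)**(3/2) + C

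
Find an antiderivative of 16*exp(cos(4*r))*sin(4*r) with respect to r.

-4*exp(cos(4*r)) + C

Let u = cos(4*r), so du = (-4*sin(4*r)) dr.
Rewriting, the integral becomes -4·∫ e^u du = -4·e^u.
Substituting back, u = cos(4*r).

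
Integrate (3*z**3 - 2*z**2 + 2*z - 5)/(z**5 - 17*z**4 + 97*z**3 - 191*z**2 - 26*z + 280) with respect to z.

Factor the denominator: (z - 7)*(z - 5)*(z - 4)*(z - 2)*(z + 1).
Partial-fraction decomposition: -1/(60*(z + 1)) - 1/(6*(z - 2)) + 163/(30*(z - 4)) - 55/(6*(z - 5)) + 47/(12*(z - 7)).
Integrate each term: A/(z−a) contributes A·log|z−a|.

47*log(z - 7)/12 - 55*log(z - 5)/6 + 163*log(z - 4)/30 - log(z - 2)/6 - log(z + 1)/60 + C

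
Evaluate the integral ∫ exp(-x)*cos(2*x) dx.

Let I denote the integral. Integrate by parts with u = cos(2*x), dv = exp(-x) dx, so v = -exp(-x): I = -exp(-x)*cos(2*x) − 2·∫ exp(-x)*sin(2*x) dx.
Apply parts again with u = sin(2*x), dv = exp(-x) dx: ∫ exp(-x)*sin(2*x) dx = -exp(-x)*sin(2*x) + 2·I. Substituting back brings back I: I = 2*exp(-x)*sin(2*x) - exp(-x)*cos(2*x) − 4·I.
Solving for I: (1 + 4)·I equals the remaining terms, so I = (1/5)·(2*exp(-x)*sin(2*x) - exp(-x)*cos(2*x)).

2*exp(-x)*sin(2*x)/5 - exp(-x)*cos(2*x)/5 + C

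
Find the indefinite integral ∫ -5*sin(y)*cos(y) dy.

-5*sin(y)**2/2 + C

Let u = sin(y), so du = (cos(y)) dy.
Rewriting, the integral becomes -5·∫ u^1 du = -5·u^2/2.
Substituting back, u = sin(y).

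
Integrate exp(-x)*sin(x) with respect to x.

-exp(-x)*sin(x)/2 - exp(-x)*cos(x)/2 + C

Let I denote the integral. Integrate by parts with u = sin(x), dv = exp(-x) dx, so v = -exp(-x): I = -exp(-x)*sin(x) + ∫ exp(-x)*cos(x) dx.
Apply parts again with u = cos(x), dv = exp(-x) dx: ∫ exp(-x)*cos(x) dx = -exp(-x)*cos(x) − I. Substituting back brings back I: I = -exp(-x)*sin(x) - exp(-x)*cos(x) − I.
Solving for I: (1 + 1)·I equals the remaining terms, so I = (1/2)·(-exp(-x)*sin(x) - exp(-x)*cos(x)).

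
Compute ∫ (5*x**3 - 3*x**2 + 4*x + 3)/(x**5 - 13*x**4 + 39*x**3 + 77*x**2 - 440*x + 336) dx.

533*log(x - 7)/180 - 1249*log(x - 4)/441 - log(x - 1)/24 - 171*log(x + 3)/1960 + 97/(21*x - 84) + C

Factor the denominator: (x - 7)*(x - 4)**2*(x - 1)*(x + 3).
Partial-fraction decomposition: -171/(1960*(x + 3)) - 1/(24*(x - 1)) - 1249/(441*(x - 4)) - 97/(21*(x - 4)**2) + 533/(180*(x - 7)).
Integrate each term; A/(x−a) gives A·log|x−a|; A/(x−a)² gives −A/(x−a).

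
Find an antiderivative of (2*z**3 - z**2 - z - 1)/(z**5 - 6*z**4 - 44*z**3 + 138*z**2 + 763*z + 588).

35329*log(z - 7)/387200 - log(z + 1)/128 + 61*log(z + 3)/200 - 47*log(z + 4)/121 - 629/(880*z - 6160) + C

Factor the denominator: (z - 7)**2*(z + 1)*(z + 3)*(z + 4).
Partial-fraction decomposition: -47/(121*(z + 4)) + 61/(200*(z + 3)) - 1/(128*(z + 1)) + 35329/(387200*(z - 7)) + 629/(880*(z - 7)**2).
Integrate each term; A/(z−a) gives A·log|z−a|; A/(z−a)² gives −A/(z−a).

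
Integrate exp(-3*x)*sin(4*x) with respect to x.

Let I denote the integral. Integrate by parts with u = sin(4*x), dv = exp(-3*x) dx, so v = -exp(-3*x)/3: I = -exp(-3*x)*sin(4*x)/3 + (4/3)·∫ exp(-3*x)*cos(4*x) dx.
Apply parts again with u = cos(4*x), dv = exp(-3*x) dx: ∫ exp(-3*x)*cos(4*x) dx = -exp(-3*x)*cos(4*x)/3 − (4/3)·I. Substituting back brings back I: I = -exp(-3*x)*sin(4*x)/3 - 4*exp(-3*x)*cos(4*x)/9 − (16/9)·I.
Solving for I: (1 + 16/9)·I equals the remaining terms, so I = (9/25)·(-exp(-3*x)*sin(4*x)/3 - 4*exp(-3*x)*cos(4*x)/9).

-3*exp(-3*x)*sin(4*x)/25 - 4*exp(-3*x)*cos(4*x)/25 + C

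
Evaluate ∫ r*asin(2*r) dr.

r**2*asin(2*r)/2 + r*sqrt(-4*r**2 + 1)/8 - asin(2*r)/16 + C

Use integration by parts with u = arcsin(2*r), dv = r dr.
Then du = 2/sqrt(-4*r**2 + 1) dr.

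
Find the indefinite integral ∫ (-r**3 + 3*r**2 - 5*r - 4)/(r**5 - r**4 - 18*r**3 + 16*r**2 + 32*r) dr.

5*log(r - 2)/36 - log(r + 1)/9 + 2*log(r + 4)/9 - log(r**2 - 4*r)/8 + C

Factor the denominator: r*(r - 4)*(r - 2)*(r + 1)*(r + 4).
Partial-fraction decomposition: 2/(9*(r + 4)) - 1/(9*(r + 1)) + 5/(36*(r - 2)) - 1/(8*(r - 4)) - 1/(8*r).
Integrate each term: A/(r−a) contributes A·log|r−a|.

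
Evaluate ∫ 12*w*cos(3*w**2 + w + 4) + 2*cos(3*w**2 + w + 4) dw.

Let u = 3*w**2 + w + 4, so du = (6*w + 1) dw.
Rewriting, the integral becomes 2·∫ cos(u) du = 2·sin(u).
Substituting back, u = 3*w**2 + w + 4.

2*sin(3*w**2 + w + 4) + C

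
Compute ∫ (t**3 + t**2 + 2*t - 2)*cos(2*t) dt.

Use integration by parts with u = t**3 + t**2 + 2*t - 2, dv = cos(2*t) dt, so v = sin(2*t)/2.
Apply parts 3 times (tabular method): alternate signs, differentiate u down to 0, integrate dv up.

t**3*sin(2*t)/2 + t**2*sin(2*t)/2 + 3*t**2*cos(2*t)/4 + t*sin(2*t)/4 + t*cos(2*t)/2 - 5*sin(2*t)/4 + cos(2*t)/8 + C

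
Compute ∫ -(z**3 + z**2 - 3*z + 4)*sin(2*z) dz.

Use integration by parts with u = z**3 + z**2 - 3*z + 4, dv = -sin(2*z) dz, so v = cos(2*z)/2.
Apply parts 3 times (tabular method): alternate signs, differentiate u down to 0, integrate dv up.

z**3*cos(2*z)/2 - 3*z**2*sin(2*z)/4 + z**2*cos(2*z)/2 - z*sin(2*z)/2 - 9*z*cos(2*z)/4 + 9*sin(2*z)/8 + 7*cos(2*z)/4 + C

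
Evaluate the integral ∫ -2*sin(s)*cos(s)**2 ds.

Let u = cos(s), so du = (-sin(s)) ds.
Rewriting, the integral becomes 2·∫ u^2 du = 2·u^3/3.
Substituting back, u = cos(s).

2*cos(s)**3/3 + C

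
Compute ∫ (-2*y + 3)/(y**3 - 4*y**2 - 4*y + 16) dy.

-5*log(y - 4)/12 + log(y - 2)/8 + 7*log(y + 2)/24 + C

Factor the denominator: (y - 4)*(y - 2)*(y + 2).
Partial-fraction decomposition: 7/(24*(y + 2)) + 1/(8*(y - 2)) - 5/(12*(y - 4)).
Integrate each term: A/(y−a) contributes A·log|y−a|.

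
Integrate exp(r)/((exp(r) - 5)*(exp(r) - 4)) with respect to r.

log(exp(r) - 5) - log(exp(r) - 4) + C

Let u = e^r, du = e^r dr.
The integral becomes ∫ du/((u-4)(u-5)); decompose into partial fractions.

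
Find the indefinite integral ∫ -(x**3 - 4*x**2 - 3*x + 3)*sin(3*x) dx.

x**3*cos(3*x)/3 - x**2*sin(3*x)/3 - 4*x**2*cos(3*x)/3 + 8*x*sin(3*x)/9 - 11*x*cos(3*x)/9 + 11*sin(3*x)/27 + 35*cos(3*x)/27 + C

Use integration by parts with u = x**3 - 4*x**2 - 3*x + 3, dv = -sin(3*x) dx, so v = cos(3*x)/3.
Apply parts 3 times (tabular method): alternate signs, differentiate u down to 0, integrate dv up.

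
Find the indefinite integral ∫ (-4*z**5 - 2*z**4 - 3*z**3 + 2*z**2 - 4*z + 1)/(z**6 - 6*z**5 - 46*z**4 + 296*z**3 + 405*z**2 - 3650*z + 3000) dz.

-6859*log(z - 6)/242 + 7047*log(z - 5)/200 - 4783*log(z - 4)/486 + log(z - 1)/216 - 3102283*log(z + 5)/2940300 - 2924/(1485*z + 7425) + C

Factor the denominator: (z - 6)*(z - 5)*(z - 4)*(z - 1)*(z + 5)**2.
Partial-fraction decomposition: -3102283/(2940300*(z + 5)) + 2924/(1485*(z + 5)**2) + 1/(216*(z - 1)) - 4783/(486*(z - 4)) + 7047/(200*(z - 5)) - 6859/(242*(z - 6)).
Integrate each term; A/(z−a) gives A·log|z−a|; A/(z−a)² gives −A/(z−a).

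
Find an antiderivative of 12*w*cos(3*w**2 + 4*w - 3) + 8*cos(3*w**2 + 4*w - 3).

2*sin(3*w**2 + 4*w - 3) + C

Let u = 3*w**2 + 4*w - 3, so du = (6*w + 4) dw.
Rewriting, the integral becomes 2·∫ cos(u) du = 2·sin(u).
Substituting back, u = 3*w**2 + 4*w - 3.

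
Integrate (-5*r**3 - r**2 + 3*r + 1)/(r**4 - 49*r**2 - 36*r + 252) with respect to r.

-67*log(r - 7)/25 + 37*log(r - 2)/200 + 59*log(r + 3)/75 - 79*log(r + 6)/24 + C

Factor the denominator: (r - 7)*(r - 2)*(r + 3)*(r + 6).
Partial-fraction decomposition: -79/(24*(r + 6)) + 59/(75*(r + 3)) + 37/(200*(r - 2)) - 67/(25*(r - 7)).
Integrate each term: A/(r−a) contributes A·log|r−a|.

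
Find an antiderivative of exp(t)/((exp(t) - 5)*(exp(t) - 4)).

log(exp(t) - 5) - log(exp(t) - 4) + C

Let u = e^t, du = e^t dt.
The integral becomes ∫ du/((u-4)(u-5)); decompose into partial fractions.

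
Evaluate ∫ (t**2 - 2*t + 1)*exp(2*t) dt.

(2*t**2 - 6*t + 5)*exp(2*t)/4 + C

Use integration by parts with u = t**2 - 2*t + 1, dv = exp(2*t) dt, so v = exp(2*t)/2.
Apply parts 2 times (tabular method): alternate signs, differentiate u down to 0, integrate dv up.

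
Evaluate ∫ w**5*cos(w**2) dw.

w**4*sin(w**2)/2 + w**2*cos(w**2) - sin(w**2) + C

Let u = w², du = 2w dw; rewrite as (1/2)∫ u^2·cos(1u) du.
Now integrate by parts 2 times.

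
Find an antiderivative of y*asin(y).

y**2*asin(y)/2 + y*sqrt(-y**2 + 1)/4 - asin(y)/4 + C

Use integration by parts with u = arcsin(y), dv = y dy.
Then du = 1/sqrt(-y**2 + 1) dy.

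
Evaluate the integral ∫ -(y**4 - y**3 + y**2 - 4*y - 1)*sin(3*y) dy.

Use integration by parts with u = y**4 - y**3 + y**2 - 4*y - 1, dv = -sin(3*y) dy, so v = cos(3*y)/3.
Apply parts 4 times (tabular method): alternate signs, differentiate u down to 0, integrate dv up.

y**4*cos(3*y)/3 - 4*y**3*sin(3*y)/9 - y**3*cos(3*y)/3 + y**2*sin(3*y)/3 - y**2*cos(3*y)/9 + 2*y*sin(3*y)/27 - 10*y*cos(3*y)/9 + 10*sin(3*y)/27 - 25*cos(3*y)/81 + C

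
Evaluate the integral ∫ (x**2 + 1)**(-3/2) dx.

Substitute x = tan(θ), so dx = sec(θ)^2 dθ and the radical becomes sqrt(x**2 + 1) = sec(θ) by the Pythagorean identity.
Integrate the resulting trig expression in θ, then back-substitute tan(θ) = x, sec(θ) = sqrt(x**2 + 1) (absorbing any constant into C).

x/sqrt(x**2 + 1) + C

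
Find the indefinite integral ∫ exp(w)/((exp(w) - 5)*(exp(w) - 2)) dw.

log(exp(w) - 5)/3 - log(exp(w) - 2)/3 + C

Let u = e^w, du = e^w dw.
The integral becomes ∫ du/((u-5)(u-2)); decompose into partial fractions.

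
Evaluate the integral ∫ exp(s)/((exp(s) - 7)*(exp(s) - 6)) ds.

log(exp(s) - 7) - log(exp(s) - 6) + C

Let u = e^s, du = e^s ds.
The integral becomes ∫ du/((u-6)(u-7)); decompose into partial fractions.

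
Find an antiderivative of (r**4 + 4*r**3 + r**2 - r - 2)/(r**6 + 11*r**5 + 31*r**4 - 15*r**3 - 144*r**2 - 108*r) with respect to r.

log(r)/54 + log(r - 2)/25 - log(r + 1)/20 + 21*log(r + 3)/100 - 59*log(r + 6)/270 - 17/(90*r + 270) + C

Factor the denominator: r*(r - 2)*(r + 1)*(r + 3)**2*(r + 6).
Partial-fraction decomposition: -59/(270*(r + 6)) + 21/(100*(r + 3)) + 17/(90*(r + 3)**2) - 1/(20*(r + 1)) + 1/(25*(r - 2)) + 1/(54*r).
Integrate each term; A/(r−a) gives A·log|r−a|; A/(r−a)² gives −A/(r−a).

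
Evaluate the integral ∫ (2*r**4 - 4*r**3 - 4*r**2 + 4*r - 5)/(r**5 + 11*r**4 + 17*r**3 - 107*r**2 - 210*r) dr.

log(r)/42 + log(r - 3)/48 + 7*log(r + 2)/30 - 325*log(r + 5)/48 + 1189*log(r + 7)/140 + C

Factor the denominator: r*(r - 3)*(r + 2)*(r + 5)*(r + 7).
Partial-fraction decomposition: 1189/(140*(r + 7)) - 325/(48*(r + 5)) + 7/(30*(r + 2)) + 1/(48*(r - 3)) + 1/(42*r).
Integrate each term: A/(r−a) contributes A·log|r−a|.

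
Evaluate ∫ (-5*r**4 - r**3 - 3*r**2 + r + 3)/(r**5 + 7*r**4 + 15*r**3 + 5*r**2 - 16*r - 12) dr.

-5*log(r - 1)/72 + 5*log(r + 1)/4 + 400*log(r + 2)/9 - 405*log(r + 3)/8 + 83/(3*r + 6) + C

Factor the denominator: (r - 1)*(r + 1)*(r + 2)**2*(r + 3).
Partial-fraction decomposition: -405/(8*(r + 3)) + 400/(9*(r + 2)) - 83/(3*(r + 2)**2) + 5/(4*(r + 1)) - 5/(72*(r - 1)).
Integrate each term; A/(r−a) gives A·log|r−a|; A/(r−a)² gives −A/(r−a).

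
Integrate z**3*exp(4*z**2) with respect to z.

(4*z**2 - 1)*exp(4*z**2)/32 + C

Let u = z², du = 2z dz; rewrite as (1/2)∫ u^1·exp(4u) du.
Now integrate by parts 1 time.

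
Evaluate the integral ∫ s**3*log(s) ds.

Use integration by parts with u = log(s), dv = s**3 ds.
Then du = 1/s ds and v = s**4/4.

s**4*log(s)/4 - s**4/16 + C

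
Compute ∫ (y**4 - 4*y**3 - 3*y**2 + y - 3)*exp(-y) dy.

Use integration by parts with u = y**4 - 4*y**3 - 3*y**2 + y - 3, dv = exp(-y) dy, so v = -exp(-y).
Apply parts 4 times (tabular method): alternate signs, differentiate u down to 0, integrate dv up.

(-y**4 + 3*y**2 + 5*y + 8)*exp(-y) + C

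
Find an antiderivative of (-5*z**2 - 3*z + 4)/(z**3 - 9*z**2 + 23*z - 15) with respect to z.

-17*log(z - 5) + 25*log(z - 3)/2 - log(z - 1)/2 + C

Factor the denominator: (z - 5)*(z - 3)*(z - 1).
Partial-fraction decomposition: -1/(2*(z - 1)) + 25/(2*(z - 3)) - 17/(z - 5).
Integrate each term: A/(z−a) contributes A·log|z−a|.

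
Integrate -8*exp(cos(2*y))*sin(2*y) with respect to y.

Let u = cos(2*y), so du = (-2*sin(2*y)) dy.
Rewriting, the integral becomes 4·∫ e^u du = 4·e^u.
Substituting back, u = cos(2*y).

4*exp(cos(2*y)) + C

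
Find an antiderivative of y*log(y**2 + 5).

y**2*log(y**2 + 5)/2 - y**2/2 + 5*log(y**2 + 5)/2 + C

Let u = y**2 + 5, so du = (2*y) dy.
The integral becomes (1/2)·∫ log(u) du; integrate by parts with u′=log(u), dv′=du.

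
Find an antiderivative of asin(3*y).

Use integration by parts with u = arcsin(3*y), dv = dy.
Then du = 3/sqrt(-9*y**2 + 1) dy.

y*asin(3*y) + sqrt(-9*y**2 + 1)/3 + C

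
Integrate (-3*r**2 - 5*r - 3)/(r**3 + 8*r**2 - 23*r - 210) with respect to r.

Factor the denominator: (r - 5)*(r + 6)*(r + 7).
Partial-fraction decomposition: -115/(12*(r + 7)) + 81/(11*(r + 6)) - 103/(132*(r - 5)).
Integrate each term: A/(r−a) contributes A·log|r−a|.

-103*log(r - 5)/132 + 81*log(r + 6)/11 - 115*log(r + 7)/12 + C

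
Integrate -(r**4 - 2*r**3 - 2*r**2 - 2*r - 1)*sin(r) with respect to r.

r**4*cos(r) - 4*r**3*sin(r) - 2*r**3*cos(r) + 6*r**2*sin(r) - 14*r**2*cos(r) + 28*r*sin(r) + 10*r*cos(r) - 10*sin(r) + 27*cos(r) + C

Use integration by parts with u = r**4 - 2*r**3 - 2*r**2 - 2*r - 1, dv = -sin(r) dr, so v = cos(r).
Apply parts 4 times (tabular method): alternate signs, differentiate u down to 0, integrate dv up.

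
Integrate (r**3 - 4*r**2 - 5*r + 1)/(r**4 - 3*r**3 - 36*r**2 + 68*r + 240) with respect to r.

43*log(r - 6)/176 + 19*log(r - 4)/108 - 13*log(r + 2)/144 + 199*log(r + 5)/297 + C

Factor the denominator: (r - 6)*(r - 4)*(r + 2)*(r + 5).
Partial-fraction decomposition: 199/(297*(r + 5)) - 13/(144*(r + 2)) + 19/(108*(r - 4)) + 43/(176*(r - 6)).
Integrate each term: A/(r−a) contributes A·log|r−a|.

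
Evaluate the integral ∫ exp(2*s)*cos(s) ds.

Let I denote the integral. Integrate by parts with u = cos(s), dv = exp(2*s) ds, so v = exp(2*s)/2: I = exp(2*s)*cos(s)/2 + (1/2)·∫ exp(2*s)*sin(s) ds.
Apply parts again with u = sin(s), dv = exp(2*s) ds: ∫ exp(2*s)*sin(s) ds = exp(2*s)*sin(s)/2 − (1/2)·I. Substituting back brings back I: I = exp(2*s)*sin(s)/4 + exp(2*s)*cos(s)/2 − (1/4)·I.
Solving for I: (1 + 1/4)·I equals the remaining terms, so I = (4/5)·(exp(2*s)*sin(s)/4 + exp(2*s)*cos(s)/2).

exp(2*s)*sin(s)/5 + 2*exp(2*s)*cos(s)/5 + C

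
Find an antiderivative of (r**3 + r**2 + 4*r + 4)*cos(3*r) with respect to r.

Use integration by parts with u = r**3 + r**2 + 4*r + 4, dv = cos(3*r) dr, so v = sin(3*r)/3.
Apply parts 3 times (tabular method): alternate signs, differentiate u down to 0, integrate dv up.

r**3*sin(3*r)/3 + r**2*sin(3*r)/3 + r**2*cos(3*r)/3 + 10*r*sin(3*r)/9 + 2*r*cos(3*r)/9 + 34*sin(3*r)/27 + 10*cos(3*r)/27 + C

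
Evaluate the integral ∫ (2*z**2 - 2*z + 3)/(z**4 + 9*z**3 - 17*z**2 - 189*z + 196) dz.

9*log(z - 4)/121 - log(z - 1)/64 - 455*log(z + 7)/7744 - 115/(88*z + 616) + C

Factor the denominator: (z - 4)*(z - 1)*(z + 7)**2.
Partial-fraction decomposition: -455/(7744*(z + 7)) + 115/(88*(z + 7)**2) - 1/(64*(z - 1)) + 9/(121*(z - 4)).
Integrate each term; A/(z−a) gives A·log|z−a|; A/(z−a)² gives −A/(z−a).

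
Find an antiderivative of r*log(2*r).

r**2*(log(r) + log(2))/2 - r**2/4 + C

Use integration by parts with u = log(2*r), dv = r dr.
Then du = 1/r dr and v = r**2/2.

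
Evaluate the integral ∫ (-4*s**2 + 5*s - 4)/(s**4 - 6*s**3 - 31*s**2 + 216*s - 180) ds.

Factor the denominator: (s - 6)*(s - 5)*(s - 1)*(s + 6).
Partial-fraction decomposition: 89/(462*(s + 6)) - 3/(140*(s - 1)) + 79/(44*(s - 5)) - 59/(30*(s - 6)).
Integrate each term: A/(s−a) contributes A·log|s−a|.

-59*log(s - 6)/30 + 79*log(s - 5)/44 - 3*log(s - 1)/140 + 89*log(s + 6)/462 + C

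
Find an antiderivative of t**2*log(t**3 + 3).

Let u = t**3 + 3, so du = (3*t**2) dt.
The integral becomes (1/3)·∫ log(u) du; integrate by parts with u′=log(u), dv′=du.

t**3*log(t**3 + 3)/3 - t**3/3 + log(t**3 + 3) + C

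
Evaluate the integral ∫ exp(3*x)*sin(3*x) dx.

Let I denote the integral. Integrate by parts with u = sin(3*x), dv = exp(3*x) dx, so v = exp(3*x)/3: I = exp(3*x)*sin(3*x)/3 − ∫ exp(3*x)*cos(3*x) dx.
Apply parts again with u = cos(3*x), dv = exp(3*x) dx: ∫ exp(3*x)*cos(3*x) dx = exp(3*x)*cos(3*x)/3 + I. Substituting back brings back I: I = exp(3*x)*sin(3*x)/3 - exp(3*x)*cos(3*x)/3 − I.
Solving for I: (1 + 1)·I equals the remaining terms, so I = (1/2)·(exp(3*x)*sin(3*x)/3 - exp(3*x)*cos(3*x)/3).

exp(3*x)*sin(3*x)/6 - exp(3*x)*cos(3*x)/6 + C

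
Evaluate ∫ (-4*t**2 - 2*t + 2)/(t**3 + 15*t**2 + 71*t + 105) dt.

Factor the denominator: (t + 3)*(t + 5)*(t + 7).
Partial-fraction decomposition: -45/(2*(t + 7)) + 22/(t + 5) - 7/(2*(t + 3)).
Integrate each term: A/(t−a) contributes A·log|t−a|.

-7*log(t + 3)/2 + 22*log(t + 5) - 45*log(t + 7)/2 + C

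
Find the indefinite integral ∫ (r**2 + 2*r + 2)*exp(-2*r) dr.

(-2*r**2 - 6*r - 7)*exp(-2*r)/4 + C

Use integration by parts with u = r**2 + 2*r + 2, dv = exp(-2*r) dr, so v = -exp(-2*r)/2.
Apply parts 2 times (tabular method): alternate signs, differentiate u down to 0, integrate dv up.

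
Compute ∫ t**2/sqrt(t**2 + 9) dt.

t*sqrt(t**2 + 9)/2 - 9*log(t + sqrt(t**2 + 9))/2 + C

Substitute t = 3·tan(θ), so dt = 3·sec(θ)^2 dθ and the radical becomes sqrt(t**2 + 9) = 3·sec(θ) by the Pythagorean identity.
Integrate the resulting trig expression in θ, then back-substitute tan(θ) = t/3, sec(θ) = sqrt(t**2 + 9)/3 (absorbing any constant into C).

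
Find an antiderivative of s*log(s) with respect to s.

Use integration by parts with u = log(s), dv = s ds.
Then du = 1/s ds and v = s**2/2.

s**2*log(s)/2 - s**2/4 + C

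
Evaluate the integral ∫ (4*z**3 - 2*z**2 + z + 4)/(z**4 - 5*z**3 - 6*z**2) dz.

Factor the denominator: z**2*(z - 6)*(z + 1).
Partial-fraction decomposition: 3/(7*(z + 1)) + 401/(126*(z - 6)) + 7/(18*z) - 2/(3*z**2).
Integrate each term; A/(z−a) gives A·log|z−a|; A/(z−a)² gives −A/(z−a).

7*log(z)/18 + 401*log(z - 6)/126 + 3*log(z + 1)/7 + 2/(3*z) + C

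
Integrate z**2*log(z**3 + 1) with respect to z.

Let u = z**3 + 1, so du = (3*z**2) dz.
The integral becomes (1/3)·∫ log(u) du; integrate by parts with u′=log(u), dv′=du.

z**3*log(z**3 + 1)/3 - z**3/3 + log(z**3 + 1)/3 + C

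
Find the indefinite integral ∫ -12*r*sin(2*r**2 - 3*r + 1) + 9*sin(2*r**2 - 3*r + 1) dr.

3*cos(2*r**2 - 3*r + 1) + C

Let u = 2*r**2 - 3*r + 1, so du = (4*r - 3) dr.
Rewriting, the integral becomes -3·∫ sin(u) du = -3·-cos(u).
Substituting back, u = 2*r**2 - 3*r + 1.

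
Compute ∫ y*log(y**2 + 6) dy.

Let u = y**2 + 6, so du = (2*y) dy.
The integral becomes (1/2)·∫ log(u) du; integrate by parts with u′=log(u), dv′=du.

y**2*log(y**2 + 6)/2 - y**2/2 + 3*log(y**2 + 6) + C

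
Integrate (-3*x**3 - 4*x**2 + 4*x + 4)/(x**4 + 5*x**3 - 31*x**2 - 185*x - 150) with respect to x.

Factor the denominator: (x - 6)*(x + 1)*(x + 5)**2.
Partial-fraction decomposition: -4079/(1936*(x + 5)) + 259/(44*(x + 5)**2) + 1/(112*(x + 1)) - 764/(847*(x - 6)).
Integrate each term; A/(x−a) gives A·log|x−a|; A/(x−a)² gives −A/(x−a).

-764*log(x - 6)/847 + log(x + 1)/112 - 4079*log(x + 5)/1936 - 259/(44*x + 220) + C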